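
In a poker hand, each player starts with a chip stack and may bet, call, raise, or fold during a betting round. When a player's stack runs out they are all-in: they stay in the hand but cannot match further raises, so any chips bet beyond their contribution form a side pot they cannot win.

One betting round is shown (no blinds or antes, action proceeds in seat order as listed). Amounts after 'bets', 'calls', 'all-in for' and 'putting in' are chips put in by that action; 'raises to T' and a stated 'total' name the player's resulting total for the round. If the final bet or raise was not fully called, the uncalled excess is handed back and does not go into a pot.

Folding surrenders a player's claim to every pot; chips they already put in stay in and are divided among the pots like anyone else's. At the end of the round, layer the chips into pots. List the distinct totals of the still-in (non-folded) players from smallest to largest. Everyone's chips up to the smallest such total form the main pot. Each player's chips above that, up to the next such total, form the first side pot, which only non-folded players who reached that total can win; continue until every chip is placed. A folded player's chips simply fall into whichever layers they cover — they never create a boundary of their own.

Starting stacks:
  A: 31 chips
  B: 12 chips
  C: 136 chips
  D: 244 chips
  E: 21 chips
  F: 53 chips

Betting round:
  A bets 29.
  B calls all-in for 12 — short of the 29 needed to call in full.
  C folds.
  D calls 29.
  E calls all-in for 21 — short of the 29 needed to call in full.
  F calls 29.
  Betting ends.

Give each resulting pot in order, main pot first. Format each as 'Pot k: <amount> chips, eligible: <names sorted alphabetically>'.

Pot 1: 60 chips, eligible: A, B, D, E, F
Pot 2: 36 chips, eligible: A, D, E, F
Pot 3: 24 chips, eligible: A, D, F

Derivation:
Contributions: A=29, B=12, D=29, E=21, F=29
Folded: C
Pot levels (distinct totals of non-folded players): 12, 21, 29
Layer 1-12: 12 each from A, B, D, E, F = 12*5 = 60 chips; eligible A, B, D, E, F
Layer 13-21: 9 each from A, D, E, F = 9*4 = 36 chips; eligible A, D, E, F
Layer 22-29: 8 each from A, D, F = 8*3 = 24 chips; eligible A, D, F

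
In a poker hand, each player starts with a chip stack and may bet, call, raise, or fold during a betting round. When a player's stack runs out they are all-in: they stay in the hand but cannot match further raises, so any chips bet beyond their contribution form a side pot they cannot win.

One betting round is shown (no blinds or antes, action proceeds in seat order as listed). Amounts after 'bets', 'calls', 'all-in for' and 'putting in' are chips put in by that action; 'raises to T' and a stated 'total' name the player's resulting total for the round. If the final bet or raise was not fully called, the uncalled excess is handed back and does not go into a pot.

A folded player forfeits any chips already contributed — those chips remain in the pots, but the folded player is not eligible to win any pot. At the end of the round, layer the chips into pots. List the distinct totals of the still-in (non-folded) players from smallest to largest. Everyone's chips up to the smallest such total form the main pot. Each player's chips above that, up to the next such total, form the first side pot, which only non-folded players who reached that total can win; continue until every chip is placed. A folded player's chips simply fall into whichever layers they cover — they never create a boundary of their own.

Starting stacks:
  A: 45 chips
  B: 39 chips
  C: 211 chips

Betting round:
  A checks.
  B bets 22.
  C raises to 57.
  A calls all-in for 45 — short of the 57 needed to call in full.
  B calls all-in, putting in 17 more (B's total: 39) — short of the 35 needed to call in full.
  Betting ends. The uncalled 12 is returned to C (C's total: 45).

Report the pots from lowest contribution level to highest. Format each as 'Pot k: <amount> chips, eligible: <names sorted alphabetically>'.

Pot 1: 117 chips, eligible: A, B, C
Pot 2: 12 chips, eligible: A, C

Derivation:
Contributions (after 12 returned to C): A=45, B=39, C=45
Pot levels (distinct totals of non-folded players): 39, 45
Layer 1-39: 39 each from A, B, C = 39*3 = 117 chips; eligible A, B, C
Layer 40-45: 6 each from A, C = 6*2 = 12 chips; eligible A, C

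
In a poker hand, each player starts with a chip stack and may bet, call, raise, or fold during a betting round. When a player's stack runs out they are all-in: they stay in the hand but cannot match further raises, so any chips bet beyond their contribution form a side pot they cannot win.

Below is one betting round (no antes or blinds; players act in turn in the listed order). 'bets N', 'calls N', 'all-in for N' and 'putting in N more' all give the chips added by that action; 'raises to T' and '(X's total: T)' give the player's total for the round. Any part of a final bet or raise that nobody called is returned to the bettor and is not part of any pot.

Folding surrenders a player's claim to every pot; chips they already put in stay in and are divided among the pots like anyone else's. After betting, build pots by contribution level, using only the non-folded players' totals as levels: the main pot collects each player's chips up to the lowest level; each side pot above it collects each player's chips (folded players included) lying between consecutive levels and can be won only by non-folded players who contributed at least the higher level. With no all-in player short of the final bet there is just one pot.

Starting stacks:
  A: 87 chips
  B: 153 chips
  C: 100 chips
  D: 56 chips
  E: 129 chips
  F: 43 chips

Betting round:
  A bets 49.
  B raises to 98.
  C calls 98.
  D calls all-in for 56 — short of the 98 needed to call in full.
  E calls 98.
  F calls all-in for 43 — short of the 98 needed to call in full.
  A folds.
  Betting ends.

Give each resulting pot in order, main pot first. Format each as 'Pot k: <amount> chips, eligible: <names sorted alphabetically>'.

Pot 1: 258 chips, eligible: B, C, D, E, F
Pot 2: 58 chips, eligible: B, C, D, E
Pot 3: 126 chips, eligible: B, C, E

Derivation:
Contributions: A=49, B=98, C=98, D=56, E=98, F=43
Folded: A
Pot levels (distinct totals of non-folded players): 43, 56, 98
Layer 1-43: 43 each from A, B, C, D, E, F = 43*6 = 258 chips; eligible B, C, D, E, F
Layer 44-56: A 6 + B 13 + C 13 + D 13 + E 13 = 58 chips; eligible B, C, D, E
Layer 57-98: 42 each from B, C, E = 42*3 = 126 chips; eligible B, C, E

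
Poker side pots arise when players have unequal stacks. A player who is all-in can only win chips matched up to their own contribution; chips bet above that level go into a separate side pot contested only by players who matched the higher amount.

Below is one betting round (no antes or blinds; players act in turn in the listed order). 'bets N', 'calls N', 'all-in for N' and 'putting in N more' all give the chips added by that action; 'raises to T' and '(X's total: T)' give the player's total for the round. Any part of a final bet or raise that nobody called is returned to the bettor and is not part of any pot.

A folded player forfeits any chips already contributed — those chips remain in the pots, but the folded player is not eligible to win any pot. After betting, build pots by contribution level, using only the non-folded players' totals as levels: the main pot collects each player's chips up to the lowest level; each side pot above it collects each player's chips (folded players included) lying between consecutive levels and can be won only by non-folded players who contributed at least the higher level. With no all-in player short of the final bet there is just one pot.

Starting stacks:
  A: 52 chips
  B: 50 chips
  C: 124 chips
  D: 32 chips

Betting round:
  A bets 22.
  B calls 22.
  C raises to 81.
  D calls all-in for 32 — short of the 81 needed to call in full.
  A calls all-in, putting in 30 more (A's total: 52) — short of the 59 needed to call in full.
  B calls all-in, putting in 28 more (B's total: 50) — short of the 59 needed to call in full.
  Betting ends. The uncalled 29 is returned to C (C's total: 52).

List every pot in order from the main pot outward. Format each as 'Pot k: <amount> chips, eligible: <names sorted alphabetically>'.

Pot 1: 128 chips, eligible: A, B, C, D
Pot 2: 54 chips, eligible: A, B, C
Pot 3: 4 chips, eligible: A, C

Derivation:
Contributions (after 29 returned to C): A=52, B=50, C=52, D=32
Pot levels (distinct totals of non-folded players): 32, 50, 52
Layer 1-32: 32 each from A, B, C, D = 32*4 = 128 chips; eligible A, B, C, D
Layer 33-50: 18 each from A, B, C = 18*3 = 54 chips; eligible A, B, C
Layer 51-52: 2 each from A, C = 2*2 = 4 chips; eligible A, C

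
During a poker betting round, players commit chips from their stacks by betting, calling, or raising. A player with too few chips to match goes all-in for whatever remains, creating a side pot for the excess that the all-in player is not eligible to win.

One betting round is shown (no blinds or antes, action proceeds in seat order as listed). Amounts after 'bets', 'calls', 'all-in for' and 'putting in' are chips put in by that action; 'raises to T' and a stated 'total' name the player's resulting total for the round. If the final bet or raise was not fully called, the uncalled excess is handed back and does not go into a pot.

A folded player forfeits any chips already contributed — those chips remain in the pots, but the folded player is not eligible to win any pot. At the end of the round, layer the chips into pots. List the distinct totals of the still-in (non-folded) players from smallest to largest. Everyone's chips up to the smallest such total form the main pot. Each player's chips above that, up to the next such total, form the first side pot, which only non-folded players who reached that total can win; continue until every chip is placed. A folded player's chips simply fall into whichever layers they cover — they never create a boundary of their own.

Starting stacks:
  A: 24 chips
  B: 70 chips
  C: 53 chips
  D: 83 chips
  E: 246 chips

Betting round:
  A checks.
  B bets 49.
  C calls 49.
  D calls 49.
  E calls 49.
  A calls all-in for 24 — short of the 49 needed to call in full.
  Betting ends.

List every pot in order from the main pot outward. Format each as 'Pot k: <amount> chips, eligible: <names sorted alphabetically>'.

Pot 1: 120 chips, eligible: A, B, C, D, E
Pot 2: 100 chips, eligible: B, C, D, E

Derivation:
Contributions: A=24, B=49, C=49, D=49, E=49
Pot levels (distinct totals of non-folded players): 24, 49
Layer 1-24: 24 each from A, B, C, D, E = 24*5 = 120 chips; eligible A, B, C, D, E
Layer 25-49: 25 each from B, C, D, E = 25*4 = 100 chips; eligible B, C, D, E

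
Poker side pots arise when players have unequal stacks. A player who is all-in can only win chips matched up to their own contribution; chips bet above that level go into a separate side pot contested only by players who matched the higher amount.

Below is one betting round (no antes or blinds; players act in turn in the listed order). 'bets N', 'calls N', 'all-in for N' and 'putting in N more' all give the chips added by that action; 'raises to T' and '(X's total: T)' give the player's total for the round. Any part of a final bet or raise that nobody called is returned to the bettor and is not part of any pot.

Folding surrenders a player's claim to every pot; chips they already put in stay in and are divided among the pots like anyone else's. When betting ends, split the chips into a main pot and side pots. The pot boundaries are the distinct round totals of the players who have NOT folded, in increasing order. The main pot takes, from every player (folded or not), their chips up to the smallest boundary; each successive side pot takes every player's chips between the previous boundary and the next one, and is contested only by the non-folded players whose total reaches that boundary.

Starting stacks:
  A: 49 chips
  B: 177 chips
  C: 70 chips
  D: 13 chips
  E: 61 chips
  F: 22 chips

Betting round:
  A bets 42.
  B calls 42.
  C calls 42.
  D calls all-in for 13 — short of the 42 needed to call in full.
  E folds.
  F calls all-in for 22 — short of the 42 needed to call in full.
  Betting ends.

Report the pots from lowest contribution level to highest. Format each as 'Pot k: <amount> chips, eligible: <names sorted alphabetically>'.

Contributions: A=42, B=42, C=42, D=13, F=22
Folded: E
Pot levels (distinct totals of non-folded players): 13, 22, 42
Layer 1-13: 13 each from A, B, C, D, F = 13*5 = 65 chips; eligible A, B, C, D, F
Layer 14-22: 9 each from A, B, C, F = 9*4 = 36 chips; eligible A, B, C, F
Layer 23-42: 20 each from A, B, C = 20*3 = 60 chips; eligible A, B, C

Pot 1: 65 chips, eligible: A, B, C, D, F
Pot 2: 36 chips, eligible: A, B, C, F
Pot 3: 60 chips, eligible: A, B, C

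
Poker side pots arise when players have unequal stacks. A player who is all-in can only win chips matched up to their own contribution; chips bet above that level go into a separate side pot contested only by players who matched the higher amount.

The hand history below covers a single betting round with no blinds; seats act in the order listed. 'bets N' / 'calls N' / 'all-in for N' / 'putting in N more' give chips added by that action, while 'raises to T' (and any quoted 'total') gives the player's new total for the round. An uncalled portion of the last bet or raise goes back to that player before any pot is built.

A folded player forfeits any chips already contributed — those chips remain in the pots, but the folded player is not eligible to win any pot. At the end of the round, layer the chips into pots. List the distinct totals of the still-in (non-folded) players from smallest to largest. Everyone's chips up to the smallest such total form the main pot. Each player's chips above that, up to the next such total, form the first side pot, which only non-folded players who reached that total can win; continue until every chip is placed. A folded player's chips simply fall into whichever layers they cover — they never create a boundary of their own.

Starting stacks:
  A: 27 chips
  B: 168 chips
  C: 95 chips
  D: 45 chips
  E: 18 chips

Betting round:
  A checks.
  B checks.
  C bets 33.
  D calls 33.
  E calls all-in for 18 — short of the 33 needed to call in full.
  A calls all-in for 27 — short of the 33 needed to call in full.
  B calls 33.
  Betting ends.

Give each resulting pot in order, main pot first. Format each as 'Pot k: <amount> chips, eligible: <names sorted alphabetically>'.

Contributions: A=27, B=33, C=33, D=33, E=18
Pot levels (distinct totals of non-folded players): 18, 27, 33
Layer 1-18: 18 each from A, B, C, D, E = 18*5 = 90 chips; eligible A, B, C, D, E
Layer 19-27: 9 each from A, B, C, D = 9*4 = 36 chips; eligible A, B, C, D
Layer 28-33: 6 each from B, C, D = 6*3 = 18 chips; eligible B, C, D

Pot 1: 90 chips, eligible: A, B, C, D, E
Pot 2: 36 chips, eligible: A, B, C, D
Pot 3: 18 chips, eligible: B, C, D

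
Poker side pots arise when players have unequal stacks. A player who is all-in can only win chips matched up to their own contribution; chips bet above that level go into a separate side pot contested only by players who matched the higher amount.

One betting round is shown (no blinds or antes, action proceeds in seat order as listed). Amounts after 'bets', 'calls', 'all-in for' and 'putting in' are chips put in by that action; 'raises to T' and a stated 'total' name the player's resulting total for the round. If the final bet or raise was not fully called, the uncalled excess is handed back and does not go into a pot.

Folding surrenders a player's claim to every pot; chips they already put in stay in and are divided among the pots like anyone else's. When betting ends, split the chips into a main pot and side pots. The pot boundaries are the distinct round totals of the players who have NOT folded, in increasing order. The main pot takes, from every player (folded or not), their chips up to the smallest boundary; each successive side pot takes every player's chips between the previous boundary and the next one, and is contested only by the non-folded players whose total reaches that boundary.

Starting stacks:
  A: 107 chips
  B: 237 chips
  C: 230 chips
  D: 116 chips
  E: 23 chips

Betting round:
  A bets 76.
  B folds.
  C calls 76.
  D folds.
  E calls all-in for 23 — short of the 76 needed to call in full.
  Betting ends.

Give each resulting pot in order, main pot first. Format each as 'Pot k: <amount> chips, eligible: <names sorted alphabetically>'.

Pot 1: 69 chips, eligible: A, C, E
Pot 2: 106 chips, eligible: A, C

Derivation:
Contributions: A=76, C=76, E=23
Folded: B, D
Pot levels (distinct totals of non-folded players): 23, 76
Layer 1-23: 23 each from A, C, E = 23*3 = 69 chips; eligible A, C, E
Layer 24-76: 53 each from A, C = 53*2 = 106 chips; eligible A, C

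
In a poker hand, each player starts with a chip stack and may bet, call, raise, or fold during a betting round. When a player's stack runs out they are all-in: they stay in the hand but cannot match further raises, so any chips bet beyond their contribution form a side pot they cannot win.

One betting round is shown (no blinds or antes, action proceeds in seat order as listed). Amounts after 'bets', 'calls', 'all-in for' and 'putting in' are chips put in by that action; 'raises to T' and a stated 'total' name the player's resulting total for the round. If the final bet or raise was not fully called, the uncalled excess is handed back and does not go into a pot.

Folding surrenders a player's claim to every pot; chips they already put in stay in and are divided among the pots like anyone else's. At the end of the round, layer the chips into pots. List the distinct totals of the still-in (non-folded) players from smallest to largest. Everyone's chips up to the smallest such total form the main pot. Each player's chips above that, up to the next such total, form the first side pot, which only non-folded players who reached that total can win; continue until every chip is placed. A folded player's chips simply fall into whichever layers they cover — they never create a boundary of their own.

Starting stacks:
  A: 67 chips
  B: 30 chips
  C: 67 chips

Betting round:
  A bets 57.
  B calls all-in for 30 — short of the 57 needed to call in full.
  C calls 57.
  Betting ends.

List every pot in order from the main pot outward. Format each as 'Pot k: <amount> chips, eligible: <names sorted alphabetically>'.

Contributions: A=57, B=30, C=57
Pot levels (distinct totals of non-folded players): 30, 57
Layer 1-30: 30 each from A, B, C = 30*3 = 90 chips; eligible A, B, C
Layer 31-57: 27 each from A, C = 27*2 = 54 chips; eligible A, C

Pot 1: 90 chips, eligible: A, B, C
Pot 2: 54 chips, eligible: A, C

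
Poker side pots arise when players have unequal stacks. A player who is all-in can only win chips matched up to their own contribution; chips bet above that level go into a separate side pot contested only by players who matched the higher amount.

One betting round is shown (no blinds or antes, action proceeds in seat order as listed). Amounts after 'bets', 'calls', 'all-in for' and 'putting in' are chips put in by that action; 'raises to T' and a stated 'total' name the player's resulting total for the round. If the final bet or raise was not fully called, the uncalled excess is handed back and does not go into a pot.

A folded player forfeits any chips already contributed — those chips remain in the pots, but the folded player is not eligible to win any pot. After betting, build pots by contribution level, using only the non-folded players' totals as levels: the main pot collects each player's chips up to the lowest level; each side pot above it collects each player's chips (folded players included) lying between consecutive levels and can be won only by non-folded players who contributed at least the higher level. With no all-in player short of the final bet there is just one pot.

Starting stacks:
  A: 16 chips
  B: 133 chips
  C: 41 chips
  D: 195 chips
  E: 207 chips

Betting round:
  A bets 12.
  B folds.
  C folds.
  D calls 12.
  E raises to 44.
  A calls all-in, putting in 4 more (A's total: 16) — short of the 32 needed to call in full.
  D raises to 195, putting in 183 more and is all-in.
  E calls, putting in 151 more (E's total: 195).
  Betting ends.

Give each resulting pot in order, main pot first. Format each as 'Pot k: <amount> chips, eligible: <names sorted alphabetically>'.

Contributions: A=16, D=195, E=195
Folded: B, C
Pot levels (distinct totals of non-folded players): 16, 195
Layer 1-16: 16 each from A, D, E = 16*3 = 48 chips; eligible A, D, E
Layer 17-195: 179 each from D, E = 179*2 = 358 chips; eligible D, E

Pot 1: 48 chips, eligible: A, D, E
Pot 2: 358 chips, eligible: D, E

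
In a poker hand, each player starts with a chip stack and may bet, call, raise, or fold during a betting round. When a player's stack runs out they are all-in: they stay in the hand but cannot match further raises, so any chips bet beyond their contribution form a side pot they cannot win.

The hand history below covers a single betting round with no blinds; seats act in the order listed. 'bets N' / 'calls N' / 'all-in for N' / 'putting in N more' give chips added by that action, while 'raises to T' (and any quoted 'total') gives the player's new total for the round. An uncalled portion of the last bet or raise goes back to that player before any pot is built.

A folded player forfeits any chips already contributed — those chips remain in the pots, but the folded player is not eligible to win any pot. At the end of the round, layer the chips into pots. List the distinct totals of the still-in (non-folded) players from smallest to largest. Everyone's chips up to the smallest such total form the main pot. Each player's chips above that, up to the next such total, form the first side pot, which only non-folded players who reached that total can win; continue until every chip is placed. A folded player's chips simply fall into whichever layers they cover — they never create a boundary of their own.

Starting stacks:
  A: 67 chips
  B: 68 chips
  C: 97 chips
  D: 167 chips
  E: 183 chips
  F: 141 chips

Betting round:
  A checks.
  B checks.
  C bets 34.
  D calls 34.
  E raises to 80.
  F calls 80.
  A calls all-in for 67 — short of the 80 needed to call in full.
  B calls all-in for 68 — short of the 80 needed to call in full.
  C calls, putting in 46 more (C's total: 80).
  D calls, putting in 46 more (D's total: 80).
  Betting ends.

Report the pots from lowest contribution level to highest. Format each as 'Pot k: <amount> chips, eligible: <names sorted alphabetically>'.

Contributions: A=67, B=68, C=80, D=80, E=80, F=80
Pot levels (distinct totals of non-folded players): 67, 68, 80
Layer 1-67: 67 each from A, B, C, D, E, F = 67*6 = 402 chips; eligible A, B, C, D, E, F
Layer 68-68: 1 each from B, C, D, E, F = 1*5 = 5 chips; eligible B, C, D, E, F
Layer 69-80: 12 each from C, D, E, F = 12*4 = 48 chips; eligible C, D, E, F

Pot 1: 402 chips, eligible: A, B, C, D, E, F
Pot 2: 5 chips, eligible: B, C, D, E, F
Pot 3: 48 chips, eligible: C, D, E, F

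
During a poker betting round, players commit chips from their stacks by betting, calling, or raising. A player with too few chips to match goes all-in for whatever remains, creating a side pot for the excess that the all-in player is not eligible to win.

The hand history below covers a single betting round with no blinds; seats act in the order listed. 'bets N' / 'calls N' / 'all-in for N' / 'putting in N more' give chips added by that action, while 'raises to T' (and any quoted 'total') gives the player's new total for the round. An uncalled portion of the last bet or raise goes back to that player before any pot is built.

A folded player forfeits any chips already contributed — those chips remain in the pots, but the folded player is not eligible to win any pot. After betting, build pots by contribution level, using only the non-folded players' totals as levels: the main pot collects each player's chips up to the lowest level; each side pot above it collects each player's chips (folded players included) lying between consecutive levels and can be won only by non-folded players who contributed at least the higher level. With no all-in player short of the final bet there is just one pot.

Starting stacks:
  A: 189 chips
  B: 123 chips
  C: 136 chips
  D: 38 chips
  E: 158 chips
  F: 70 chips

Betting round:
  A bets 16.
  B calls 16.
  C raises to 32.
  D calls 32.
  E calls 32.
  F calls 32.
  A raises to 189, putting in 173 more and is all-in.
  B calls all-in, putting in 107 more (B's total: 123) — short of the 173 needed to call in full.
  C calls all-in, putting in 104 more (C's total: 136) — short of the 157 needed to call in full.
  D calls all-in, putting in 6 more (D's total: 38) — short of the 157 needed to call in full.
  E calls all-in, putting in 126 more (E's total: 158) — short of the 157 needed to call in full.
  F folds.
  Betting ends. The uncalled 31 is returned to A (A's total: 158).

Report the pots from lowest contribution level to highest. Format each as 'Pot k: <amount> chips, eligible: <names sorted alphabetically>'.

Pot 1: 222 chips, eligible: A, B, C, D, E
Pot 2: 340 chips, eligible: A, B, C, E
Pot 3: 39 chips, eligible: A, C, E
Pot 4: 44 chips, eligible: A, E

Derivation:
Contributions (after 31 returned to A): A=158, B=123, C=136, D=38, E=158, F=32
Folded: F
Pot levels (distinct totals of non-folded players): 38, 123, 136, 158
Layer 1-38: A 38 + B 38 + C 38 + D 38 + E 38 + F 32 = 222 chips; eligible A, B, C, D, E
Layer 39-123: 85 each from A, B, C, E = 85*4 = 340 chips; eligible A, B, C, E
Layer 124-136: 13 each from A, C, E = 13*3 = 39 chips; eligible A, C, E
Layer 137-158: 22 each from A, E = 22*2 = 44 chips; eligible A, E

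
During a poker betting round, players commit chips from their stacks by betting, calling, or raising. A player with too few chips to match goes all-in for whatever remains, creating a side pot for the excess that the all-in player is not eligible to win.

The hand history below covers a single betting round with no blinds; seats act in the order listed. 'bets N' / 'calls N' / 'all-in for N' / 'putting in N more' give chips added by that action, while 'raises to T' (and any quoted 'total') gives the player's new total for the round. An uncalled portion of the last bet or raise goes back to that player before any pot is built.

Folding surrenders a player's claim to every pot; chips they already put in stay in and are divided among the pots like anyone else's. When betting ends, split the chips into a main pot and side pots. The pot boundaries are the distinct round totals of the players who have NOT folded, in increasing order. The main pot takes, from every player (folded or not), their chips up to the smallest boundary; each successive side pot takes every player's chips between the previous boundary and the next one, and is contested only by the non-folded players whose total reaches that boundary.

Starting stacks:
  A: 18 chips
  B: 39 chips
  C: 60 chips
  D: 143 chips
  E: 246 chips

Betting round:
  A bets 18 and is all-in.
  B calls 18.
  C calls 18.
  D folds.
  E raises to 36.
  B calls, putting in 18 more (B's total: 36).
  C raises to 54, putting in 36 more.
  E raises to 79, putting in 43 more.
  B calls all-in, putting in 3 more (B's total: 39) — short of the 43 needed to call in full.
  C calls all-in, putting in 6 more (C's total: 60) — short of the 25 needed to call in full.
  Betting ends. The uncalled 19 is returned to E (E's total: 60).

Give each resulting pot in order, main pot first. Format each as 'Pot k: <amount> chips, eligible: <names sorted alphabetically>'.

Pot 1: 72 chips, eligible: A, B, C, E
Pot 2: 63 chips, eligible: B, C, E
Pot 3: 42 chips, eligible: C, E

Derivation:
Contributions (after 19 returned to E): A=18, B=39, C=60, E=60
Folded: D
Pot levels (distinct totals of non-folded players): 18, 39, 60
Layer 1-18: 18 each from A, B, C, E = 18*4 = 72 chips; eligible A, B, C, E
Layer 19-39: 21 each from B, C, E = 21*3 = 63 chips; eligible B, C, E
Layer 40-60: 21 each from C, E = 21*2 = 42 chips; eligible C, E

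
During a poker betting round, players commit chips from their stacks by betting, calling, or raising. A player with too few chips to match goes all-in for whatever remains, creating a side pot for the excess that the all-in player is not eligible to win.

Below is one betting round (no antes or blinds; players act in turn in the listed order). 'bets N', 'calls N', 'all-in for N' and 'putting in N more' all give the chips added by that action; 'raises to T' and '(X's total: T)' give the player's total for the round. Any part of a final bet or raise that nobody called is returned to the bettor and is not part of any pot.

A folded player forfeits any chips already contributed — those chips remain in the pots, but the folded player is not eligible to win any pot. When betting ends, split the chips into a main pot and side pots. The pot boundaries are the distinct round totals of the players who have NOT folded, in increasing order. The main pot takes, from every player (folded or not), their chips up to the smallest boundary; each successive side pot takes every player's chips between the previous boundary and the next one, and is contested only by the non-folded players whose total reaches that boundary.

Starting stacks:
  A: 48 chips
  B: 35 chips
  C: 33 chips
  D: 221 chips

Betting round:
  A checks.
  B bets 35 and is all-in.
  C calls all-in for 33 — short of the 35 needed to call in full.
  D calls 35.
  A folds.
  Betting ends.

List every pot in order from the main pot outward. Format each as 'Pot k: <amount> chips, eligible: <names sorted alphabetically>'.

Contributions: B=35, C=33, D=35
Folded: A
Pot levels (distinct totals of non-folded players): 33, 35
Layer 1-33: 33 each from B, C, D = 33*3 = 99 chips; eligible B, C, D
Layer 34-35: 2 each from B, D = 2*2 = 4 chips; eligible B, D

Pot 1: 99 chips, eligible: B, C, D
Pot 2: 4 chips, eligible: B, D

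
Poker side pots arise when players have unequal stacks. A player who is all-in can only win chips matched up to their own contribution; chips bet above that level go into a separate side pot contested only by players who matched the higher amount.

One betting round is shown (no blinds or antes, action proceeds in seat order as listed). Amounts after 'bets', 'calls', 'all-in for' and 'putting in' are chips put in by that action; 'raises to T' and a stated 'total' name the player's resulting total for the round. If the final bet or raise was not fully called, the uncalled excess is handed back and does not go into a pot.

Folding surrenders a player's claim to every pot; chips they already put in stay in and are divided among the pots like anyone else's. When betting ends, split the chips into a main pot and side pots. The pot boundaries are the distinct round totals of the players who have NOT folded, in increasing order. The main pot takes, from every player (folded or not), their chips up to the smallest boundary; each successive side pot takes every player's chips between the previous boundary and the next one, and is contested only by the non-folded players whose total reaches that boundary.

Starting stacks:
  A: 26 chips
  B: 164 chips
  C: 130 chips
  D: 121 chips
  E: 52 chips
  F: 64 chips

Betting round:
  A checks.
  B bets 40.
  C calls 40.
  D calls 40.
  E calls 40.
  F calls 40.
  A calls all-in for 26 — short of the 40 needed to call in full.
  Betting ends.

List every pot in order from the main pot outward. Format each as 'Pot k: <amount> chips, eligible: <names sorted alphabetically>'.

Pot 1: 156 chips, eligible: A, B, C, D, E, F
Pot 2: 70 chips, eligible: B, C, D, E, F

Derivation:
Contributions: A=26, B=40, C=40, D=40, E=40, F=40
Pot levels (distinct totals of non-folded players): 26, 40
Layer 1-26: 26 each from A, B, C, D, E, F = 26*6 = 156 chips; eligible A, B, C, D, E, F
Layer 27-40: 14 each from B, C, D, E, F = 14*5 = 70 chips; eligible B, C, D, E, F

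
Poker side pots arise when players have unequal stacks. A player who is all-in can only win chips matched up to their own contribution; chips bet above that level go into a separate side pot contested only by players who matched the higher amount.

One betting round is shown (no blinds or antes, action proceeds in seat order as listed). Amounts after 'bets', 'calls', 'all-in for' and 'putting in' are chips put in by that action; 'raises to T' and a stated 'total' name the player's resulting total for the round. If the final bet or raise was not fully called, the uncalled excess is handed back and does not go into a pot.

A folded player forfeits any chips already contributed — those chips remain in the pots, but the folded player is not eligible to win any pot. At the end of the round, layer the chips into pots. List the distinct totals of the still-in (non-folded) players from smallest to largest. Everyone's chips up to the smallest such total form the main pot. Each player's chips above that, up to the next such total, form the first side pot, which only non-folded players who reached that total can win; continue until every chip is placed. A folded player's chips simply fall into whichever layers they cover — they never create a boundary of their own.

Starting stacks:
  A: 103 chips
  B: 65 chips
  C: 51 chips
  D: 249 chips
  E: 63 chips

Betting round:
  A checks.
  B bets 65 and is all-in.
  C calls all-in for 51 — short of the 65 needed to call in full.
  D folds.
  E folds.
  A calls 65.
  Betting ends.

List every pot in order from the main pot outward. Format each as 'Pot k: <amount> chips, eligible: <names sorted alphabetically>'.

Pot 1: 153 chips, eligible: A, B, C
Pot 2: 28 chips, eligible: A, B

Derivation:
Contributions: A=65, B=65, C=51
Folded: D, E
Pot levels (distinct totals of non-folded players): 51, 65
Layer 1-51: 51 each from A, B, C = 51*3 = 153 chips; eligible A, B, C
Layer 52-65: 14 each from A, B = 14*2 = 28 chips; eligible A, B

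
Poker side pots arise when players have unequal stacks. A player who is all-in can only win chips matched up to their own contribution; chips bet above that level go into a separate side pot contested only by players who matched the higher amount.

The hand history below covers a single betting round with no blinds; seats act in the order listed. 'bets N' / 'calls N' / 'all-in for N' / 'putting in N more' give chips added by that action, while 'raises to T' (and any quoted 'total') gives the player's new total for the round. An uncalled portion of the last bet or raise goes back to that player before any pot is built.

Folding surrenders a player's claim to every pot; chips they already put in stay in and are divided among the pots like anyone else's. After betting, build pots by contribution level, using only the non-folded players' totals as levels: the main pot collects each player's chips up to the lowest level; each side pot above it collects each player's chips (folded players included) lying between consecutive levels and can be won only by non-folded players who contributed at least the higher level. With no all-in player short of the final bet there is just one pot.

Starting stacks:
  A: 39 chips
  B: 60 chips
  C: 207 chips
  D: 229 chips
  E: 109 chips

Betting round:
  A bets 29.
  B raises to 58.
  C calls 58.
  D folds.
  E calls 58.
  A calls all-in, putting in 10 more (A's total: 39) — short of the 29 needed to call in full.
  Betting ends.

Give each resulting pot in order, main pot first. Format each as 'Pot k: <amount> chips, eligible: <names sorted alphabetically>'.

Pot 1: 156 chips, eligible: A, B, C, E
Pot 2: 57 chips, eligible: B, C, E

Derivation:
Contributions: A=39, B=58, C=58, E=58
Folded: D
Pot levels (distinct totals of non-folded players): 39, 58
Layer 1-39: 39 each from A, B, C, E = 39*4 = 156 chips; eligible A, B, C, E
Layer 40-58: 19 each from B, C, E = 19*3 = 57 chips; eligible B, C, E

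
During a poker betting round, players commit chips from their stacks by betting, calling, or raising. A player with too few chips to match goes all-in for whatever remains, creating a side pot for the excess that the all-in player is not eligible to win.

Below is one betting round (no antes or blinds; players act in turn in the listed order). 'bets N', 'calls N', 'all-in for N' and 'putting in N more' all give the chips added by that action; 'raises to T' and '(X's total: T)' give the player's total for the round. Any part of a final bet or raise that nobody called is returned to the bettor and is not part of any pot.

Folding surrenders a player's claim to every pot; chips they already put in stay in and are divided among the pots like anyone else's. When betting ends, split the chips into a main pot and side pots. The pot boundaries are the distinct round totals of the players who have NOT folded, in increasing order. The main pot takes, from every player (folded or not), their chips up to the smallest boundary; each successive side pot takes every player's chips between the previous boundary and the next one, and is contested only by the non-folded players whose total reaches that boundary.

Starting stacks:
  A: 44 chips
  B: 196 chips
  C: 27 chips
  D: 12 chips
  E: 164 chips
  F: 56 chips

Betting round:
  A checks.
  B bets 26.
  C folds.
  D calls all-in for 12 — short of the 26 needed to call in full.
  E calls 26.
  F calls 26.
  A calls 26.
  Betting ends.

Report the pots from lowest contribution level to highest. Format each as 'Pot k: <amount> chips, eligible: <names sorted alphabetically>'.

Contributions: A=26, B=26, D=12, E=26, F=26
Folded: C
Pot levels (distinct totals of non-folded players): 12, 26
Layer 1-12: 12 each from A, B, D, E, F = 12*5 = 60 chips; eligible A, B, D, E, F
Layer 13-26: 14 each from A, B, E, F = 14*4 = 56 chips; eligible A, B, E, F

Pot 1: 60 chips, eligible: A, B, D, E, F
Pot 2: 56 chips, eligible: A, B, E, F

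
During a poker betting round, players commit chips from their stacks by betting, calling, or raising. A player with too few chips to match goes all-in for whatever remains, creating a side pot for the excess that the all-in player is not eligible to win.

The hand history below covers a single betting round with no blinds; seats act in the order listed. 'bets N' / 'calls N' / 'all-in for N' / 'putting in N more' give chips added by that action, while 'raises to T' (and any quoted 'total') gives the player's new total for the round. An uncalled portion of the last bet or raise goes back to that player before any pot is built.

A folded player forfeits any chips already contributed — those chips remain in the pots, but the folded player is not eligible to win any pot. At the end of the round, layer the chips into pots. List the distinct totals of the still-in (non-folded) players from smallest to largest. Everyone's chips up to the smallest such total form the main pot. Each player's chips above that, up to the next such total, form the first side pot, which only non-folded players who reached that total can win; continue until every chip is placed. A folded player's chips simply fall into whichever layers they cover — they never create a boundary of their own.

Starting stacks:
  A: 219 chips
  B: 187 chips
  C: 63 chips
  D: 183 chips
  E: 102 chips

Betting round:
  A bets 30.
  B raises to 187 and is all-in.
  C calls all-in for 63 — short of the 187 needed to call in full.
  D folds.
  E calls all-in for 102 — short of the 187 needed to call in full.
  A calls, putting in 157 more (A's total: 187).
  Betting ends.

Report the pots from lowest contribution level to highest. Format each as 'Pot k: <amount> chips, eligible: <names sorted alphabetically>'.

Contributions: A=187, B=187, C=63, E=102
Folded: D
Pot levels (distinct totals of non-folded players): 63, 102, 187
Layer 1-63: 63 each from A, B, C, E = 63*4 = 252 chips; eligible A, B, C, E
Layer 64-102: 39 each from A, B, E = 39*3 = 117 chips; eligible A, B, E
Layer 103-187: 85 each from A, B = 85*2 = 170 chips; eligible A, B

Pot 1: 252 chips, eligible: A, B, C, E
Pot 2: 117 chips, eligible: A, B, E
Pot 3: 170 chips, eligible: A, B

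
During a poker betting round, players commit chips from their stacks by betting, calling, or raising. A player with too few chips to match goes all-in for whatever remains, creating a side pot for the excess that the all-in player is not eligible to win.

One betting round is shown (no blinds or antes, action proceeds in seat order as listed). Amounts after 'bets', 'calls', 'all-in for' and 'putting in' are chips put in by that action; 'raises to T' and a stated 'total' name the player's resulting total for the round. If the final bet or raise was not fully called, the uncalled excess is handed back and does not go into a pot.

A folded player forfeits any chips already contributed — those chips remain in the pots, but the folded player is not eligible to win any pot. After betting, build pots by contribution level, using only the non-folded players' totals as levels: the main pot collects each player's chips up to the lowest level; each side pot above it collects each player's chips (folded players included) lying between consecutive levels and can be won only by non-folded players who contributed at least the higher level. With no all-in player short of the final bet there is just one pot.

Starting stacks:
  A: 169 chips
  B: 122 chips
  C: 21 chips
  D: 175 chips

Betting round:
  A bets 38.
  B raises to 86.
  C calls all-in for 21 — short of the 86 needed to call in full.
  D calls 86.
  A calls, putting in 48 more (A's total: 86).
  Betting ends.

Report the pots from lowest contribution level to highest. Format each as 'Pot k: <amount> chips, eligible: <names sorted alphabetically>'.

Contributions: A=86, B=86, C=21, D=86
Pot levels (distinct totals of non-folded players): 21, 86
Layer 1-21: 21 each from A, B, C, D = 21*4 = 84 chips; eligible A, B, C, D
Layer 22-86: 65 each from A, B, D = 65*3 = 195 chips; eligible A, B, D

Pot 1: 84 chips, eligible: A, B, C, D
Pot 2: 195 chips, eligible: A, B, D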